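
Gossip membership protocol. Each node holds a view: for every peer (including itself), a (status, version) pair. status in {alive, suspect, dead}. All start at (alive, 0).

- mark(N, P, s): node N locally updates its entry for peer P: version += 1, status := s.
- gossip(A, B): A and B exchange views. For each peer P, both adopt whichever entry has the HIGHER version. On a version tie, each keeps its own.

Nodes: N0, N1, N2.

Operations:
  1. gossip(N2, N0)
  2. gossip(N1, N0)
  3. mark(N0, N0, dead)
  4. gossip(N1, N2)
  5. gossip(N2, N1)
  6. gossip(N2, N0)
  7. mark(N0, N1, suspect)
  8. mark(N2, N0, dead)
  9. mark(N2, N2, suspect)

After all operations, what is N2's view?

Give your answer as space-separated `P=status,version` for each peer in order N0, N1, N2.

Answer: N0=dead,2 N1=alive,0 N2=suspect,1

Derivation:
Op 1: gossip N2<->N0 -> N2.N0=(alive,v0) N2.N1=(alive,v0) N2.N2=(alive,v0) | N0.N0=(alive,v0) N0.N1=(alive,v0) N0.N2=(alive,v0)
Op 2: gossip N1<->N0 -> N1.N0=(alive,v0) N1.N1=(alive,v0) N1.N2=(alive,v0) | N0.N0=(alive,v0) N0.N1=(alive,v0) N0.N2=(alive,v0)
Op 3: N0 marks N0=dead -> (dead,v1)
Op 4: gossip N1<->N2 -> N1.N0=(alive,v0) N1.N1=(alive,v0) N1.N2=(alive,v0) | N2.N0=(alive,v0) N2.N1=(alive,v0) N2.N2=(alive,v0)
Op 5: gossip N2<->N1 -> N2.N0=(alive,v0) N2.N1=(alive,v0) N2.N2=(alive,v0) | N1.N0=(alive,v0) N1.N1=(alive,v0) N1.N2=(alive,v0)
Op 6: gossip N2<->N0 -> N2.N0=(dead,v1) N2.N1=(alive,v0) N2.N2=(alive,v0) | N0.N0=(dead,v1) N0.N1=(alive,v0) N0.N2=(alive,v0)
Op 7: N0 marks N1=suspect -> (suspect,v1)
Op 8: N2 marks N0=dead -> (dead,v2)
Op 9: N2 marks N2=suspect -> (suspect,v1)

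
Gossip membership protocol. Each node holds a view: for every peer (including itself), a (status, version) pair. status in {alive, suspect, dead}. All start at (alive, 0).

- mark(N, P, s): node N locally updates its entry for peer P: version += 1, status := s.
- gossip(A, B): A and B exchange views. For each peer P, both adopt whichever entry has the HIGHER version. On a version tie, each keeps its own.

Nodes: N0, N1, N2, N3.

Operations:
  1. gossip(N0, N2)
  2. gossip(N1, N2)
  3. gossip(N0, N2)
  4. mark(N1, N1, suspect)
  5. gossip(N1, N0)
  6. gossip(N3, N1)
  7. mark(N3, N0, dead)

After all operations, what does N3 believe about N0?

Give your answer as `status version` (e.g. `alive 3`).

Answer: dead 1

Derivation:
Op 1: gossip N0<->N2 -> N0.N0=(alive,v0) N0.N1=(alive,v0) N0.N2=(alive,v0) N0.N3=(alive,v0) | N2.N0=(alive,v0) N2.N1=(alive,v0) N2.N2=(alive,v0) N2.N3=(alive,v0)
Op 2: gossip N1<->N2 -> N1.N0=(alive,v0) N1.N1=(alive,v0) N1.N2=(alive,v0) N1.N3=(alive,v0) | N2.N0=(alive,v0) N2.N1=(alive,v0) N2.N2=(alive,v0) N2.N3=(alive,v0)
Op 3: gossip N0<->N2 -> N0.N0=(alive,v0) N0.N1=(alive,v0) N0.N2=(alive,v0) N0.N3=(alive,v0) | N2.N0=(alive,v0) N2.N1=(alive,v0) N2.N2=(alive,v0) N2.N3=(alive,v0)
Op 4: N1 marks N1=suspect -> (suspect,v1)
Op 5: gossip N1<->N0 -> N1.N0=(alive,v0) N1.N1=(suspect,v1) N1.N2=(alive,v0) N1.N3=(alive,v0) | N0.N0=(alive,v0) N0.N1=(suspect,v1) N0.N2=(alive,v0) N0.N3=(alive,v0)
Op 6: gossip N3<->N1 -> N3.N0=(alive,v0) N3.N1=(suspect,v1) N3.N2=(alive,v0) N3.N3=(alive,v0) | N1.N0=(alive,v0) N1.N1=(suspect,v1) N1.N2=(alive,v0) N1.N3=(alive,v0)
Op 7: N3 marks N0=dead -> (dead,v1)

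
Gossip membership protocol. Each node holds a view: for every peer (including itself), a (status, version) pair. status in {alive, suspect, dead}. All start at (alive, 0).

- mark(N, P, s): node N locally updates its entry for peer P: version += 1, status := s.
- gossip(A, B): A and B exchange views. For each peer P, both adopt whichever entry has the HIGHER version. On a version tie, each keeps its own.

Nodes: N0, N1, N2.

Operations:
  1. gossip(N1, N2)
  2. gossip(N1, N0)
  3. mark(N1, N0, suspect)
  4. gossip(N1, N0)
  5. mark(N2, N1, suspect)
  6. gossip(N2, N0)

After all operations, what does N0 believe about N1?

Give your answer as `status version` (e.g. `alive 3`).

Op 1: gossip N1<->N2 -> N1.N0=(alive,v0) N1.N1=(alive,v0) N1.N2=(alive,v0) | N2.N0=(alive,v0) N2.N1=(alive,v0) N2.N2=(alive,v0)
Op 2: gossip N1<->N0 -> N1.N0=(alive,v0) N1.N1=(alive,v0) N1.N2=(alive,v0) | N0.N0=(alive,v0) N0.N1=(alive,v0) N0.N2=(alive,v0)
Op 3: N1 marks N0=suspect -> (suspect,v1)
Op 4: gossip N1<->N0 -> N1.N0=(suspect,v1) N1.N1=(alive,v0) N1.N2=(alive,v0) | N0.N0=(suspect,v1) N0.N1=(alive,v0) N0.N2=(alive,v0)
Op 5: N2 marks N1=suspect -> (suspect,v1)
Op 6: gossip N2<->N0 -> N2.N0=(suspect,v1) N2.N1=(suspect,v1) N2.N2=(alive,v0) | N0.N0=(suspect,v1) N0.N1=(suspect,v1) N0.N2=(alive,v0)

Answer: suspect 1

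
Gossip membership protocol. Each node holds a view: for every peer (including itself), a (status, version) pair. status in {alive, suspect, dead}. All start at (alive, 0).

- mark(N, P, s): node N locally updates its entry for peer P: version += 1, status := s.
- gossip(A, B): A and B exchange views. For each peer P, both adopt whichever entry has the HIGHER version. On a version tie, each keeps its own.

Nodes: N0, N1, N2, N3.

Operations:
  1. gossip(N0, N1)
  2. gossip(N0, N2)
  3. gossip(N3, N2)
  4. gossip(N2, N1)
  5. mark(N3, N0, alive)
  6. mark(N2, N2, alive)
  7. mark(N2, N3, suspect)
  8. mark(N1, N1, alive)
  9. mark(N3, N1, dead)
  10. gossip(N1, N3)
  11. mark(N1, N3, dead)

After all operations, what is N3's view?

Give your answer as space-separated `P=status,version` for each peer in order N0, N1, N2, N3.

Answer: N0=alive,1 N1=dead,1 N2=alive,0 N3=alive,0

Derivation:
Op 1: gossip N0<->N1 -> N0.N0=(alive,v0) N0.N1=(alive,v0) N0.N2=(alive,v0) N0.N3=(alive,v0) | N1.N0=(alive,v0) N1.N1=(alive,v0) N1.N2=(alive,v0) N1.N3=(alive,v0)
Op 2: gossip N0<->N2 -> N0.N0=(alive,v0) N0.N1=(alive,v0) N0.N2=(alive,v0) N0.N3=(alive,v0) | N2.N0=(alive,v0) N2.N1=(alive,v0) N2.N2=(alive,v0) N2.N3=(alive,v0)
Op 3: gossip N3<->N2 -> N3.N0=(alive,v0) N3.N1=(alive,v0) N3.N2=(alive,v0) N3.N3=(alive,v0) | N2.N0=(alive,v0) N2.N1=(alive,v0) N2.N2=(alive,v0) N2.N3=(alive,v0)
Op 4: gossip N2<->N1 -> N2.N0=(alive,v0) N2.N1=(alive,v0) N2.N2=(alive,v0) N2.N3=(alive,v0) | N1.N0=(alive,v0) N1.N1=(alive,v0) N1.N2=(alive,v0) N1.N3=(alive,v0)
Op 5: N3 marks N0=alive -> (alive,v1)
Op 6: N2 marks N2=alive -> (alive,v1)
Op 7: N2 marks N3=suspect -> (suspect,v1)
Op 8: N1 marks N1=alive -> (alive,v1)
Op 9: N3 marks N1=dead -> (dead,v1)
Op 10: gossip N1<->N3 -> N1.N0=(alive,v1) N1.N1=(alive,v1) N1.N2=(alive,v0) N1.N3=(alive,v0) | N3.N0=(alive,v1) N3.N1=(dead,v1) N3.N2=(alive,v0) N3.N3=(alive,v0)
Op 11: N1 marks N3=dead -> (dead,v1)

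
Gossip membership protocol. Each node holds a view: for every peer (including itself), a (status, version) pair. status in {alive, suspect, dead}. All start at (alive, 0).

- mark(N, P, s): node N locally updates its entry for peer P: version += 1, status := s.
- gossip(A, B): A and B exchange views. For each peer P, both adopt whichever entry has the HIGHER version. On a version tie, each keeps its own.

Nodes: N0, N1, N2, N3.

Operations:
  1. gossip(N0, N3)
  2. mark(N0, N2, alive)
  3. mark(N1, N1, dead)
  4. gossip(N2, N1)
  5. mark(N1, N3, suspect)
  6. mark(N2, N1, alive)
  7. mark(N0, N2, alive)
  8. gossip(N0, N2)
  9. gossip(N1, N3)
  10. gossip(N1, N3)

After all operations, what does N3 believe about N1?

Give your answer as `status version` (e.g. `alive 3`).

Op 1: gossip N0<->N3 -> N0.N0=(alive,v0) N0.N1=(alive,v0) N0.N2=(alive,v0) N0.N3=(alive,v0) | N3.N0=(alive,v0) N3.N1=(alive,v0) N3.N2=(alive,v0) N3.N3=(alive,v0)
Op 2: N0 marks N2=alive -> (alive,v1)
Op 3: N1 marks N1=dead -> (dead,v1)
Op 4: gossip N2<->N1 -> N2.N0=(alive,v0) N2.N1=(dead,v1) N2.N2=(alive,v0) N2.N3=(alive,v0) | N1.N0=(alive,v0) N1.N1=(dead,v1) N1.N2=(alive,v0) N1.N3=(alive,v0)
Op 5: N1 marks N3=suspect -> (suspect,v1)
Op 6: N2 marks N1=alive -> (alive,v2)
Op 7: N0 marks N2=alive -> (alive,v2)
Op 8: gossip N0<->N2 -> N0.N0=(alive,v0) N0.N1=(alive,v2) N0.N2=(alive,v2) N0.N3=(alive,v0) | N2.N0=(alive,v0) N2.N1=(alive,v2) N2.N2=(alive,v2) N2.N3=(alive,v0)
Op 9: gossip N1<->N3 -> N1.N0=(alive,v0) N1.N1=(dead,v1) N1.N2=(alive,v0) N1.N3=(suspect,v1) | N3.N0=(alive,v0) N3.N1=(dead,v1) N3.N2=(alive,v0) N3.N3=(suspect,v1)
Op 10: gossip N1<->N3 -> N1.N0=(alive,v0) N1.N1=(dead,v1) N1.N2=(alive,v0) N1.N3=(suspect,v1) | N3.N0=(alive,v0) N3.N1=(dead,v1) N3.N2=(alive,v0) N3.N3=(suspect,v1)

Answer: dead 1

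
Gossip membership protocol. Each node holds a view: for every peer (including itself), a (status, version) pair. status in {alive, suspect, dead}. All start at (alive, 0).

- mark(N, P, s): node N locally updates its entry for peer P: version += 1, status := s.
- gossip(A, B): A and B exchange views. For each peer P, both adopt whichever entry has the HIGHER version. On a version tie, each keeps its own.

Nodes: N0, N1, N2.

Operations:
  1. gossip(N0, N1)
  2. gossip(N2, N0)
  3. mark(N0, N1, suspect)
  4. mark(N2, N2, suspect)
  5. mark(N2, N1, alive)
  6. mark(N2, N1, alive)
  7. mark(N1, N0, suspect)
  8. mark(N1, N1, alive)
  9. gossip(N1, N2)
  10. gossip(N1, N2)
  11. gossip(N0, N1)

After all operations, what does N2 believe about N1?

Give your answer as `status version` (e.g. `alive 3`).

Answer: alive 2

Derivation:
Op 1: gossip N0<->N1 -> N0.N0=(alive,v0) N0.N1=(alive,v0) N0.N2=(alive,v0) | N1.N0=(alive,v0) N1.N1=(alive,v0) N1.N2=(alive,v0)
Op 2: gossip N2<->N0 -> N2.N0=(alive,v0) N2.N1=(alive,v0) N2.N2=(alive,v0) | N0.N0=(alive,v0) N0.N1=(alive,v0) N0.N2=(alive,v0)
Op 3: N0 marks N1=suspect -> (suspect,v1)
Op 4: N2 marks N2=suspect -> (suspect,v1)
Op 5: N2 marks N1=alive -> (alive,v1)
Op 6: N2 marks N1=alive -> (alive,v2)
Op 7: N1 marks N0=suspect -> (suspect,v1)
Op 8: N1 marks N1=alive -> (alive,v1)
Op 9: gossip N1<->N2 -> N1.N0=(suspect,v1) N1.N1=(alive,v2) N1.N2=(suspect,v1) | N2.N0=(suspect,v1) N2.N1=(alive,v2) N2.N2=(suspect,v1)
Op 10: gossip N1<->N2 -> N1.N0=(suspect,v1) N1.N1=(alive,v2) N1.N2=(suspect,v1) | N2.N0=(suspect,v1) N2.N1=(alive,v2) N2.N2=(suspect,v1)
Op 11: gossip N0<->N1 -> N0.N0=(suspect,v1) N0.N1=(alive,v2) N0.N2=(suspect,v1) | N1.N0=(suspect,v1) N1.N1=(alive,v2) N1.N2=(suspect,v1)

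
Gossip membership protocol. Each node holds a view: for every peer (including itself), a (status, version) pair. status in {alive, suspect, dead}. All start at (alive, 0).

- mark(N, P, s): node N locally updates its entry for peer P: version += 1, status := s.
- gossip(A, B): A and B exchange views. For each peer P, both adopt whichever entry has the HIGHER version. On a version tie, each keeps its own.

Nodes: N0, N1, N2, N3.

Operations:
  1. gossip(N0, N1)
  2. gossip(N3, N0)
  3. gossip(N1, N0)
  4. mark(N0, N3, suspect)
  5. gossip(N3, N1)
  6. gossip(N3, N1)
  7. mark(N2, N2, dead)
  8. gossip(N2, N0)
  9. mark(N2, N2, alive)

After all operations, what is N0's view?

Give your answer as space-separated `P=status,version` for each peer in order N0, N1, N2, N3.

Op 1: gossip N0<->N1 -> N0.N0=(alive,v0) N0.N1=(alive,v0) N0.N2=(alive,v0) N0.N3=(alive,v0) | N1.N0=(alive,v0) N1.N1=(alive,v0) N1.N2=(alive,v0) N1.N3=(alive,v0)
Op 2: gossip N3<->N0 -> N3.N0=(alive,v0) N3.N1=(alive,v0) N3.N2=(alive,v0) N3.N3=(alive,v0) | N0.N0=(alive,v0) N0.N1=(alive,v0) N0.N2=(alive,v0) N0.N3=(alive,v0)
Op 3: gossip N1<->N0 -> N1.N0=(alive,v0) N1.N1=(alive,v0) N1.N2=(alive,v0) N1.N3=(alive,v0) | N0.N0=(alive,v0) N0.N1=(alive,v0) N0.N2=(alive,v0) N0.N3=(alive,v0)
Op 4: N0 marks N3=suspect -> (suspect,v1)
Op 5: gossip N3<->N1 -> N3.N0=(alive,v0) N3.N1=(alive,v0) N3.N2=(alive,v0) N3.N3=(alive,v0) | N1.N0=(alive,v0) N1.N1=(alive,v0) N1.N2=(alive,v0) N1.N3=(alive,v0)
Op 6: gossip N3<->N1 -> N3.N0=(alive,v0) N3.N1=(alive,v0) N3.N2=(alive,v0) N3.N3=(alive,v0) | N1.N0=(alive,v0) N1.N1=(alive,v0) N1.N2=(alive,v0) N1.N3=(alive,v0)
Op 7: N2 marks N2=dead -> (dead,v1)
Op 8: gossip N2<->N0 -> N2.N0=(alive,v0) N2.N1=(alive,v0) N2.N2=(dead,v1) N2.N3=(suspect,v1) | N0.N0=(alive,v0) N0.N1=(alive,v0) N0.N2=(dead,v1) N0.N3=(suspect,v1)
Op 9: N2 marks N2=alive -> (alive,v2)

Answer: N0=alive,0 N1=alive,0 N2=dead,1 N3=suspect,1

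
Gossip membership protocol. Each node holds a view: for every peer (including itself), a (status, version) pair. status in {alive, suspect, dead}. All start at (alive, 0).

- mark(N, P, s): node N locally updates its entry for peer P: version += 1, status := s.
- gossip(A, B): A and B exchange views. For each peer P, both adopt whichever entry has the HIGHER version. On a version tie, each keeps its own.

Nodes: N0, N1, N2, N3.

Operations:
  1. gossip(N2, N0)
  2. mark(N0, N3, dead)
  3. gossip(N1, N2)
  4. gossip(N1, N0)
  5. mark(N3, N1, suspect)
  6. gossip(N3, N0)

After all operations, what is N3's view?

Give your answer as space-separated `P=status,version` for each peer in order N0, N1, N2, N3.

Answer: N0=alive,0 N1=suspect,1 N2=alive,0 N3=dead,1

Derivation:
Op 1: gossip N2<->N0 -> N2.N0=(alive,v0) N2.N1=(alive,v0) N2.N2=(alive,v0) N2.N3=(alive,v0) | N0.N0=(alive,v0) N0.N1=(alive,v0) N0.N2=(alive,v0) N0.N3=(alive,v0)
Op 2: N0 marks N3=dead -> (dead,v1)
Op 3: gossip N1<->N2 -> N1.N0=(alive,v0) N1.N1=(alive,v0) N1.N2=(alive,v0) N1.N3=(alive,v0) | N2.N0=(alive,v0) N2.N1=(alive,v0) N2.N2=(alive,v0) N2.N3=(alive,v0)
Op 4: gossip N1<->N0 -> N1.N0=(alive,v0) N1.N1=(alive,v0) N1.N2=(alive,v0) N1.N3=(dead,v1) | N0.N0=(alive,v0) N0.N1=(alive,v0) N0.N2=(alive,v0) N0.N3=(dead,v1)
Op 5: N3 marks N1=suspect -> (suspect,v1)
Op 6: gossip N3<->N0 -> N3.N0=(alive,v0) N3.N1=(suspect,v1) N3.N2=(alive,v0) N3.N3=(dead,v1) | N0.N0=(alive,v0) N0.N1=(suspect,v1) N0.N2=(alive,v0) N0.N3=(dead,v1)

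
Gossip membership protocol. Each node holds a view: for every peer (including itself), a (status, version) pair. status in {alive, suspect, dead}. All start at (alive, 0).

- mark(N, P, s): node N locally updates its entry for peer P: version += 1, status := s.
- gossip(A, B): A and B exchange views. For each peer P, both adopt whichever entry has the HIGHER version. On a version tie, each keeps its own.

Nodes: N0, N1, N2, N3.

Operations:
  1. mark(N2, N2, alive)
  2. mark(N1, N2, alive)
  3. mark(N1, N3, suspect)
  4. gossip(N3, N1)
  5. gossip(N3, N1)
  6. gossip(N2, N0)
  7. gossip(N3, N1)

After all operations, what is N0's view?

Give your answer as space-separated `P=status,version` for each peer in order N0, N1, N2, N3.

Op 1: N2 marks N2=alive -> (alive,v1)
Op 2: N1 marks N2=alive -> (alive,v1)
Op 3: N1 marks N3=suspect -> (suspect,v1)
Op 4: gossip N3<->N1 -> N3.N0=(alive,v0) N3.N1=(alive,v0) N3.N2=(alive,v1) N3.N3=(suspect,v1) | N1.N0=(alive,v0) N1.N1=(alive,v0) N1.N2=(alive,v1) N1.N3=(suspect,v1)
Op 5: gossip N3<->N1 -> N3.N0=(alive,v0) N3.N1=(alive,v0) N3.N2=(alive,v1) N3.N3=(suspect,v1) | N1.N0=(alive,v0) N1.N1=(alive,v0) N1.N2=(alive,v1) N1.N3=(suspect,v1)
Op 6: gossip N2<->N0 -> N2.N0=(alive,v0) N2.N1=(alive,v0) N2.N2=(alive,v1) N2.N3=(alive,v0) | N0.N0=(alive,v0) N0.N1=(alive,v0) N0.N2=(alive,v1) N0.N3=(alive,v0)
Op 7: gossip N3<->N1 -> N3.N0=(alive,v0) N3.N1=(alive,v0) N3.N2=(alive,v1) N3.N3=(suspect,v1) | N1.N0=(alive,v0) N1.N1=(alive,v0) N1.N2=(alive,v1) N1.N3=(suspect,v1)

Answer: N0=alive,0 N1=alive,0 N2=alive,1 N3=alive,0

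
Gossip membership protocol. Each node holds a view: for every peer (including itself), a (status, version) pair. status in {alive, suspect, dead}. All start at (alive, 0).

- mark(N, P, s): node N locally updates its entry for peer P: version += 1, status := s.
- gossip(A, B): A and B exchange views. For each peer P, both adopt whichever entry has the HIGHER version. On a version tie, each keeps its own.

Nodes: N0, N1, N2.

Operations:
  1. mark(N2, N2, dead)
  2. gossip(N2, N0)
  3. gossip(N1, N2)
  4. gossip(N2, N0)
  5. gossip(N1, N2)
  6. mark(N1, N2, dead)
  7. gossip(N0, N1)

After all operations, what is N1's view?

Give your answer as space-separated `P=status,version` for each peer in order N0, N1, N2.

Op 1: N2 marks N2=dead -> (dead,v1)
Op 2: gossip N2<->N0 -> N2.N0=(alive,v0) N2.N1=(alive,v0) N2.N2=(dead,v1) | N0.N0=(alive,v0) N0.N1=(alive,v0) N0.N2=(dead,v1)
Op 3: gossip N1<->N2 -> N1.N0=(alive,v0) N1.N1=(alive,v0) N1.N2=(dead,v1) | N2.N0=(alive,v0) N2.N1=(alive,v0) N2.N2=(dead,v1)
Op 4: gossip N2<->N0 -> N2.N0=(alive,v0) N2.N1=(alive,v0) N2.N2=(dead,v1) | N0.N0=(alive,v0) N0.N1=(alive,v0) N0.N2=(dead,v1)
Op 5: gossip N1<->N2 -> N1.N0=(alive,v0) N1.N1=(alive,v0) N1.N2=(dead,v1) | N2.N0=(alive,v0) N2.N1=(alive,v0) N2.N2=(dead,v1)
Op 6: N1 marks N2=dead -> (dead,v2)
Op 7: gossip N0<->N1 -> N0.N0=(alive,v0) N0.N1=(alive,v0) N0.N2=(dead,v2) | N1.N0=(alive,v0) N1.N1=(alive,v0) N1.N2=(dead,v2)

Answer: N0=alive,0 N1=alive,0 N2=dead,2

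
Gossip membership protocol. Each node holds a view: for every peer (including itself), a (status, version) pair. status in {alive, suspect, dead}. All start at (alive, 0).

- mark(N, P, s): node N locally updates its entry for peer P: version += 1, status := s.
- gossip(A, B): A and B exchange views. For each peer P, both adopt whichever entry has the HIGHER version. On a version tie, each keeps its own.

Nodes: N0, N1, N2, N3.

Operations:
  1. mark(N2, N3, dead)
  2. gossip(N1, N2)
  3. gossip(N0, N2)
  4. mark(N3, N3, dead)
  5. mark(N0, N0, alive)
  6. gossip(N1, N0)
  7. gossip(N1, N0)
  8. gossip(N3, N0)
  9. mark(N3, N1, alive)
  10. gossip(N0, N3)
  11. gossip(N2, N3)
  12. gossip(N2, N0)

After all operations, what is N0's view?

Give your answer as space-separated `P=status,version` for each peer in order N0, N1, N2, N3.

Op 1: N2 marks N3=dead -> (dead,v1)
Op 2: gossip N1<->N2 -> N1.N0=(alive,v0) N1.N1=(alive,v0) N1.N2=(alive,v0) N1.N3=(dead,v1) | N2.N0=(alive,v0) N2.N1=(alive,v0) N2.N2=(alive,v0) N2.N3=(dead,v1)
Op 3: gossip N0<->N2 -> N0.N0=(alive,v0) N0.N1=(alive,v0) N0.N2=(alive,v0) N0.N3=(dead,v1) | N2.N0=(alive,v0) N2.N1=(alive,v0) N2.N2=(alive,v0) N2.N3=(dead,v1)
Op 4: N3 marks N3=dead -> (dead,v1)
Op 5: N0 marks N0=alive -> (alive,v1)
Op 6: gossip N1<->N0 -> N1.N0=(alive,v1) N1.N1=(alive,v0) N1.N2=(alive,v0) N1.N3=(dead,v1) | N0.N0=(alive,v1) N0.N1=(alive,v0) N0.N2=(alive,v0) N0.N3=(dead,v1)
Op 7: gossip N1<->N0 -> N1.N0=(alive,v1) N1.N1=(alive,v0) N1.N2=(alive,v0) N1.N3=(dead,v1) | N0.N0=(alive,v1) N0.N1=(alive,v0) N0.N2=(alive,v0) N0.N3=(dead,v1)
Op 8: gossip N3<->N0 -> N3.N0=(alive,v1) N3.N1=(alive,v0) N3.N2=(alive,v0) N3.N3=(dead,v1) | N0.N0=(alive,v1) N0.N1=(alive,v0) N0.N2=(alive,v0) N0.N3=(dead,v1)
Op 9: N3 marks N1=alive -> (alive,v1)
Op 10: gossip N0<->N3 -> N0.N0=(alive,v1) N0.N1=(alive,v1) N0.N2=(alive,v0) N0.N3=(dead,v1) | N3.N0=(alive,v1) N3.N1=(alive,v1) N3.N2=(alive,v0) N3.N3=(dead,v1)
Op 11: gossip N2<->N3 -> N2.N0=(alive,v1) N2.N1=(alive,v1) N2.N2=(alive,v0) N2.N3=(dead,v1) | N3.N0=(alive,v1) N3.N1=(alive,v1) N3.N2=(alive,v0) N3.N3=(dead,v1)
Op 12: gossip N2<->N0 -> N2.N0=(alive,v1) N2.N1=(alive,v1) N2.N2=(alive,v0) N2.N3=(dead,v1) | N0.N0=(alive,v1) N0.N1=(alive,v1) N0.N2=(alive,v0) N0.N3=(dead,v1)

Answer: N0=alive,1 N1=alive,1 N2=alive,0 N3=dead,1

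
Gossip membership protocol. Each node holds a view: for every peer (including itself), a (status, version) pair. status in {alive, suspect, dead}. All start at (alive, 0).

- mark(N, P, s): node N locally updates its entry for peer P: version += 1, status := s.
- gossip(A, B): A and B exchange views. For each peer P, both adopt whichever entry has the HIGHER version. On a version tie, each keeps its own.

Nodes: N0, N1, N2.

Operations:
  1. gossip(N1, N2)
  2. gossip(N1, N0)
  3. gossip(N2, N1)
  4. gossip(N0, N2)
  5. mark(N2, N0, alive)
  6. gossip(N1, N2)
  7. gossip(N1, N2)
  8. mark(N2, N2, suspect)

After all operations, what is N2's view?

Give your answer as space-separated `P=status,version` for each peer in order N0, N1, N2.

Op 1: gossip N1<->N2 -> N1.N0=(alive,v0) N1.N1=(alive,v0) N1.N2=(alive,v0) | N2.N0=(alive,v0) N2.N1=(alive,v0) N2.N2=(alive,v0)
Op 2: gossip N1<->N0 -> N1.N0=(alive,v0) N1.N1=(alive,v0) N1.N2=(alive,v0) | N0.N0=(alive,v0) N0.N1=(alive,v0) N0.N2=(alive,v0)
Op 3: gossip N2<->N1 -> N2.N0=(alive,v0) N2.N1=(alive,v0) N2.N2=(alive,v0) | N1.N0=(alive,v0) N1.N1=(alive,v0) N1.N2=(alive,v0)
Op 4: gossip N0<->N2 -> N0.N0=(alive,v0) N0.N1=(alive,v0) N0.N2=(alive,v0) | N2.N0=(alive,v0) N2.N1=(alive,v0) N2.N2=(alive,v0)
Op 5: N2 marks N0=alive -> (alive,v1)
Op 6: gossip N1<->N2 -> N1.N0=(alive,v1) N1.N1=(alive,v0) N1.N2=(alive,v0) | N2.N0=(alive,v1) N2.N1=(alive,v0) N2.N2=(alive,v0)
Op 7: gossip N1<->N2 -> N1.N0=(alive,v1) N1.N1=(alive,v0) N1.N2=(alive,v0) | N2.N0=(alive,v1) N2.N1=(alive,v0) N2.N2=(alive,v0)
Op 8: N2 marks N2=suspect -> (suspect,v1)

Answer: N0=alive,1 N1=alive,0 N2=suspect,1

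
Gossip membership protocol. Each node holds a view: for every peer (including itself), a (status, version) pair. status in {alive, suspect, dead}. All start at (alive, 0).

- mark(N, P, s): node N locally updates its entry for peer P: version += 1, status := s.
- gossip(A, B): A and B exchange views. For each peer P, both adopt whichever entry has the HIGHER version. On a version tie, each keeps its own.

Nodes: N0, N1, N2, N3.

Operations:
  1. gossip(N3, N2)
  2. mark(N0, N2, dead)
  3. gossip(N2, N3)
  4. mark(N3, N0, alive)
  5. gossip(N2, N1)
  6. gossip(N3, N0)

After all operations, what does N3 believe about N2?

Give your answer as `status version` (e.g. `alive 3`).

Op 1: gossip N3<->N2 -> N3.N0=(alive,v0) N3.N1=(alive,v0) N3.N2=(alive,v0) N3.N3=(alive,v0) | N2.N0=(alive,v0) N2.N1=(alive,v0) N2.N2=(alive,v0) N2.N3=(alive,v0)
Op 2: N0 marks N2=dead -> (dead,v1)
Op 3: gossip N2<->N3 -> N2.N0=(alive,v0) N2.N1=(alive,v0) N2.N2=(alive,v0) N2.N3=(alive,v0) | N3.N0=(alive,v0) N3.N1=(alive,v0) N3.N2=(alive,v0) N3.N3=(alive,v0)
Op 4: N3 marks N0=alive -> (alive,v1)
Op 5: gossip N2<->N1 -> N2.N0=(alive,v0) N2.N1=(alive,v0) N2.N2=(alive,v0) N2.N3=(alive,v0) | N1.N0=(alive,v0) N1.N1=(alive,v0) N1.N2=(alive,v0) N1.N3=(alive,v0)
Op 6: gossip N3<->N0 -> N3.N0=(alive,v1) N3.N1=(alive,v0) N3.N2=(dead,v1) N3.N3=(alive,v0) | N0.N0=(alive,v1) N0.N1=(alive,v0) N0.N2=(dead,v1) N0.N3=(alive,v0)

Answer: dead 1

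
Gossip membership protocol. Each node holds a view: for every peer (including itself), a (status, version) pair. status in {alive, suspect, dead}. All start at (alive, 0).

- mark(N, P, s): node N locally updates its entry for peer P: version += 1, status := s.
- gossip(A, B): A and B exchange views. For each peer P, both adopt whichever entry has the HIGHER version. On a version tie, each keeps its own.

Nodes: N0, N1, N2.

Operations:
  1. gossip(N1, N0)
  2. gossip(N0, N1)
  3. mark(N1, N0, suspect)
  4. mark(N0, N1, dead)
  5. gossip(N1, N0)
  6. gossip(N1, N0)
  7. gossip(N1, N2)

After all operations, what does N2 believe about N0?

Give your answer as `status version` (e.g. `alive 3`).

Op 1: gossip N1<->N0 -> N1.N0=(alive,v0) N1.N1=(alive,v0) N1.N2=(alive,v0) | N0.N0=(alive,v0) N0.N1=(alive,v0) N0.N2=(alive,v0)
Op 2: gossip N0<->N1 -> N0.N0=(alive,v0) N0.N1=(alive,v0) N0.N2=(alive,v0) | N1.N0=(alive,v0) N1.N1=(alive,v0) N1.N2=(alive,v0)
Op 3: N1 marks N0=suspect -> (suspect,v1)
Op 4: N0 marks N1=dead -> (dead,v1)
Op 5: gossip N1<->N0 -> N1.N0=(suspect,v1) N1.N1=(dead,v1) N1.N2=(alive,v0) | N0.N0=(suspect,v1) N0.N1=(dead,v1) N0.N2=(alive,v0)
Op 6: gossip N1<->N0 -> N1.N0=(suspect,v1) N1.N1=(dead,v1) N1.N2=(alive,v0) | N0.N0=(suspect,v1) N0.N1=(dead,v1) N0.N2=(alive,v0)
Op 7: gossip N1<->N2 -> N1.N0=(suspect,v1) N1.N1=(dead,v1) N1.N2=(alive,v0) | N2.N0=(suspect,v1) N2.N1=(dead,v1) N2.N2=(alive,v0)

Answer: suspect 1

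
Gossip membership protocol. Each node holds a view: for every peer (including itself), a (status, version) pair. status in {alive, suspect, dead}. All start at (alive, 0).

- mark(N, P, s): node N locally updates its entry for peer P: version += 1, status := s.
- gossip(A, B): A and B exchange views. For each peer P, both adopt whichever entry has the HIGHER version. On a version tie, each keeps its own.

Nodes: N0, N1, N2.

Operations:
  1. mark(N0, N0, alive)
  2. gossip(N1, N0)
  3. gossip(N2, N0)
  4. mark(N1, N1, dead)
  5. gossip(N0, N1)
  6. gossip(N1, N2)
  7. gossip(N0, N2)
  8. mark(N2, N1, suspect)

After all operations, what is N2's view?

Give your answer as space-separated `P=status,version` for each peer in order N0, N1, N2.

Answer: N0=alive,1 N1=suspect,2 N2=alive,0

Derivation:
Op 1: N0 marks N0=alive -> (alive,v1)
Op 2: gossip N1<->N0 -> N1.N0=(alive,v1) N1.N1=(alive,v0) N1.N2=(alive,v0) | N0.N0=(alive,v1) N0.N1=(alive,v0) N0.N2=(alive,v0)
Op 3: gossip N2<->N0 -> N2.N0=(alive,v1) N2.N1=(alive,v0) N2.N2=(alive,v0) | N0.N0=(alive,v1) N0.N1=(alive,v0) N0.N2=(alive,v0)
Op 4: N1 marks N1=dead -> (dead,v1)
Op 5: gossip N0<->N1 -> N0.N0=(alive,v1) N0.N1=(dead,v1) N0.N2=(alive,v0) | N1.N0=(alive,v1) N1.N1=(dead,v1) N1.N2=(alive,v0)
Op 6: gossip N1<->N2 -> N1.N0=(alive,v1) N1.N1=(dead,v1) N1.N2=(alive,v0) | N2.N0=(alive,v1) N2.N1=(dead,v1) N2.N2=(alive,v0)
Op 7: gossip N0<->N2 -> N0.N0=(alive,v1) N0.N1=(dead,v1) N0.N2=(alive,v0) | N2.N0=(alive,v1) N2.N1=(dead,v1) N2.N2=(alive,v0)
Op 8: N2 marks N1=suspect -> (suspect,v2)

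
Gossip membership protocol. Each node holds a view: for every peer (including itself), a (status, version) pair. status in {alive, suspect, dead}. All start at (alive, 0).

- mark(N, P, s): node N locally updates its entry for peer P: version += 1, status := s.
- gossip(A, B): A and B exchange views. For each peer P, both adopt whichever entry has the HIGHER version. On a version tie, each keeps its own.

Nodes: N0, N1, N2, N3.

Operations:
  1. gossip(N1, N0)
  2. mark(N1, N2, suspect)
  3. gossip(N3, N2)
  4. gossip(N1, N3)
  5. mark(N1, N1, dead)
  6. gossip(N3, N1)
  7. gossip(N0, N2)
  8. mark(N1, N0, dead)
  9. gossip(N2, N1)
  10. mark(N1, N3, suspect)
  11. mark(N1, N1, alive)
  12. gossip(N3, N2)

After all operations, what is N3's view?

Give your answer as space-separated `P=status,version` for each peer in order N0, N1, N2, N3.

Answer: N0=dead,1 N1=dead,1 N2=suspect,1 N3=alive,0

Derivation:
Op 1: gossip N1<->N0 -> N1.N0=(alive,v0) N1.N1=(alive,v0) N1.N2=(alive,v0) N1.N3=(alive,v0) | N0.N0=(alive,v0) N0.N1=(alive,v0) N0.N2=(alive,v0) N0.N3=(alive,v0)
Op 2: N1 marks N2=suspect -> (suspect,v1)
Op 3: gossip N3<->N2 -> N3.N0=(alive,v0) N3.N1=(alive,v0) N3.N2=(alive,v0) N3.N3=(alive,v0) | N2.N0=(alive,v0) N2.N1=(alive,v0) N2.N2=(alive,v0) N2.N3=(alive,v0)
Op 4: gossip N1<->N3 -> N1.N0=(alive,v0) N1.N1=(alive,v0) N1.N2=(suspect,v1) N1.N3=(alive,v0) | N3.N0=(alive,v0) N3.N1=(alive,v0) N3.N2=(suspect,v1) N3.N3=(alive,v0)
Op 5: N1 marks N1=dead -> (dead,v1)
Op 6: gossip N3<->N1 -> N3.N0=(alive,v0) N3.N1=(dead,v1) N3.N2=(suspect,v1) N3.N3=(alive,v0) | N1.N0=(alive,v0) N1.N1=(dead,v1) N1.N2=(suspect,v1) N1.N3=(alive,v0)
Op 7: gossip N0<->N2 -> N0.N0=(alive,v0) N0.N1=(alive,v0) N0.N2=(alive,v0) N0.N3=(alive,v0) | N2.N0=(alive,v0) N2.N1=(alive,v0) N2.N2=(alive,v0) N2.N3=(alive,v0)
Op 8: N1 marks N0=dead -> (dead,v1)
Op 9: gossip N2<->N1 -> N2.N0=(dead,v1) N2.N1=(dead,v1) N2.N2=(suspect,v1) N2.N3=(alive,v0) | N1.N0=(dead,v1) N1.N1=(dead,v1) N1.N2=(suspect,v1) N1.N3=(alive,v0)
Op 10: N1 marks N3=suspect -> (suspect,v1)
Op 11: N1 marks N1=alive -> (alive,v2)
Op 12: gossip N3<->N2 -> N3.N0=(dead,v1) N3.N1=(dead,v1) N3.N2=(suspect,v1) N3.N3=(alive,v0) | N2.N0=(dead,v1) N2.N1=(dead,v1) N2.N2=(suspect,v1) N2.N3=(alive,v0)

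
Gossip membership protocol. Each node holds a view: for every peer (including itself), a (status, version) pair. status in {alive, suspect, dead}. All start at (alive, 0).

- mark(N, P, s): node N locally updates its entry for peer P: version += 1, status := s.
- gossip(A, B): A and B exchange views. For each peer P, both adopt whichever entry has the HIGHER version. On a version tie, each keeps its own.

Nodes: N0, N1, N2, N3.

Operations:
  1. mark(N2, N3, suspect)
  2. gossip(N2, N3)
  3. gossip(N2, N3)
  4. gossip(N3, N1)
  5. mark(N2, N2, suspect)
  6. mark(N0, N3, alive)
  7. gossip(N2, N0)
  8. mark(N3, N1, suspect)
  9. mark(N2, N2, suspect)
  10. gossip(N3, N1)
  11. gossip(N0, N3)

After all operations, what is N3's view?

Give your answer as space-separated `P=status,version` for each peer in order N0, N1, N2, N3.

Answer: N0=alive,0 N1=suspect,1 N2=suspect,1 N3=suspect,1

Derivation:
Op 1: N2 marks N3=suspect -> (suspect,v1)
Op 2: gossip N2<->N3 -> N2.N0=(alive,v0) N2.N1=(alive,v0) N2.N2=(alive,v0) N2.N3=(suspect,v1) | N3.N0=(alive,v0) N3.N1=(alive,v0) N3.N2=(alive,v0) N3.N3=(suspect,v1)
Op 3: gossip N2<->N3 -> N2.N0=(alive,v0) N2.N1=(alive,v0) N2.N2=(alive,v0) N2.N3=(suspect,v1) | N3.N0=(alive,v0) N3.N1=(alive,v0) N3.N2=(alive,v0) N3.N3=(suspect,v1)
Op 4: gossip N3<->N1 -> N3.N0=(alive,v0) N3.N1=(alive,v0) N3.N2=(alive,v0) N3.N3=(suspect,v1) | N1.N0=(alive,v0) N1.N1=(alive,v0) N1.N2=(alive,v0) N1.N3=(suspect,v1)
Op 5: N2 marks N2=suspect -> (suspect,v1)
Op 6: N0 marks N3=alive -> (alive,v1)
Op 7: gossip N2<->N0 -> N2.N0=(alive,v0) N2.N1=(alive,v0) N2.N2=(suspect,v1) N2.N3=(suspect,v1) | N0.N0=(alive,v0) N0.N1=(alive,v0) N0.N2=(suspect,v1) N0.N3=(alive,v1)
Op 8: N3 marks N1=suspect -> (suspect,v1)
Op 9: N2 marks N2=suspect -> (suspect,v2)
Op 10: gossip N3<->N1 -> N3.N0=(alive,v0) N3.N1=(suspect,v1) N3.N2=(alive,v0) N3.N3=(suspect,v1) | N1.N0=(alive,v0) N1.N1=(suspect,v1) N1.N2=(alive,v0) N1.N3=(suspect,v1)
Op 11: gossip N0<->N3 -> N0.N0=(alive,v0) N0.N1=(suspect,v1) N0.N2=(suspect,v1) N0.N3=(alive,v1) | N3.N0=(alive,v0) N3.N1=(suspect,v1) N3.N2=(suspect,v1) N3.N3=(suspect,v1)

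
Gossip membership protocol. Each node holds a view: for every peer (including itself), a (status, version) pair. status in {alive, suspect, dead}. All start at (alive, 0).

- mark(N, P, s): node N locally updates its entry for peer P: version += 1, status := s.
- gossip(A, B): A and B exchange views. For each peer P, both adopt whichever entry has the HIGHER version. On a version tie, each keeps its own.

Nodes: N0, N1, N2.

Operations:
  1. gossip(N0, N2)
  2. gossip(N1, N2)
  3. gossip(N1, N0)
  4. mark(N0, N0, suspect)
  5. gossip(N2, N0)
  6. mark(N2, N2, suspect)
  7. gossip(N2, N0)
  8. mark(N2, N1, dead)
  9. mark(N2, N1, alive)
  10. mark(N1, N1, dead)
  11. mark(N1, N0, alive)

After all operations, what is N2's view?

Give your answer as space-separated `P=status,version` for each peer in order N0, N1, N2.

Answer: N0=suspect,1 N1=alive,2 N2=suspect,1

Derivation:
Op 1: gossip N0<->N2 -> N0.N0=(alive,v0) N0.N1=(alive,v0) N0.N2=(alive,v0) | N2.N0=(alive,v0) N2.N1=(alive,v0) N2.N2=(alive,v0)
Op 2: gossip N1<->N2 -> N1.N0=(alive,v0) N1.N1=(alive,v0) N1.N2=(alive,v0) | N2.N0=(alive,v0) N2.N1=(alive,v0) N2.N2=(alive,v0)
Op 3: gossip N1<->N0 -> N1.N0=(alive,v0) N1.N1=(alive,v0) N1.N2=(alive,v0) | N0.N0=(alive,v0) N0.N1=(alive,v0) N0.N2=(alive,v0)
Op 4: N0 marks N0=suspect -> (suspect,v1)
Op 5: gossip N2<->N0 -> N2.N0=(suspect,v1) N2.N1=(alive,v0) N2.N2=(alive,v0) | N0.N0=(suspect,v1) N0.N1=(alive,v0) N0.N2=(alive,v0)
Op 6: N2 marks N2=suspect -> (suspect,v1)
Op 7: gossip N2<->N0 -> N2.N0=(suspect,v1) N2.N1=(alive,v0) N2.N2=(suspect,v1) | N0.N0=(suspect,v1) N0.N1=(alive,v0) N0.N2=(suspect,v1)
Op 8: N2 marks N1=dead -> (dead,v1)
Op 9: N2 marks N1=alive -> (alive,v2)
Op 10: N1 marks N1=dead -> (dead,v1)
Op 11: N1 marks N0=alive -> (alive,v1)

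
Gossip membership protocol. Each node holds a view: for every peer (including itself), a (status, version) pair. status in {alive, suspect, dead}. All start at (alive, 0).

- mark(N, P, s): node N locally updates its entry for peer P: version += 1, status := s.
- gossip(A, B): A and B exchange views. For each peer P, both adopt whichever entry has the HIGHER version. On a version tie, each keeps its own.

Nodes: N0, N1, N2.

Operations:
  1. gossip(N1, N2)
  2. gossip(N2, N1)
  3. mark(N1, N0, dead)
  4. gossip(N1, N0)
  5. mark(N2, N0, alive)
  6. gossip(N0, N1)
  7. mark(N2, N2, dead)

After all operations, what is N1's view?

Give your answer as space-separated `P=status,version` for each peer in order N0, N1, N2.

Op 1: gossip N1<->N2 -> N1.N0=(alive,v0) N1.N1=(alive,v0) N1.N2=(alive,v0) | N2.N0=(alive,v0) N2.N1=(alive,v0) N2.N2=(alive,v0)
Op 2: gossip N2<->N1 -> N2.N0=(alive,v0) N2.N1=(alive,v0) N2.N2=(alive,v0) | N1.N0=(alive,v0) N1.N1=(alive,v0) N1.N2=(alive,v0)
Op 3: N1 marks N0=dead -> (dead,v1)
Op 4: gossip N1<->N0 -> N1.N0=(dead,v1) N1.N1=(alive,v0) N1.N2=(alive,v0) | N0.N0=(dead,v1) N0.N1=(alive,v0) N0.N2=(alive,v0)
Op 5: N2 marks N0=alive -> (alive,v1)
Op 6: gossip N0<->N1 -> N0.N0=(dead,v1) N0.N1=(alive,v0) N0.N2=(alive,v0) | N1.N0=(dead,v1) N1.N1=(alive,v0) N1.N2=(alive,v0)
Op 7: N2 marks N2=dead -> (dead,v1)

Answer: N0=dead,1 N1=alive,0 N2=alive,0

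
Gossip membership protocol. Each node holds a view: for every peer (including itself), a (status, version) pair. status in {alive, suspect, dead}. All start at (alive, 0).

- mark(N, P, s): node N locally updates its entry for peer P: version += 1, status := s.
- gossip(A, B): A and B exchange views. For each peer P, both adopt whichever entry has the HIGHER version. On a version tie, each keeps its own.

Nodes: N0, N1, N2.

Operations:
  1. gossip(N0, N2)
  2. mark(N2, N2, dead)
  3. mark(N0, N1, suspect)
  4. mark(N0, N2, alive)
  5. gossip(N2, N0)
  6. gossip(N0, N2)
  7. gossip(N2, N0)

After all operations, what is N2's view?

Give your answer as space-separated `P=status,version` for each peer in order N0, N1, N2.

Op 1: gossip N0<->N2 -> N0.N0=(alive,v0) N0.N1=(alive,v0) N0.N2=(alive,v0) | N2.N0=(alive,v0) N2.N1=(alive,v0) N2.N2=(alive,v0)
Op 2: N2 marks N2=dead -> (dead,v1)
Op 3: N0 marks N1=suspect -> (suspect,v1)
Op 4: N0 marks N2=alive -> (alive,v1)
Op 5: gossip N2<->N0 -> N2.N0=(alive,v0) N2.N1=(suspect,v1) N2.N2=(dead,v1) | N0.N0=(alive,v0) N0.N1=(suspect,v1) N0.N2=(alive,v1)
Op 6: gossip N0<->N2 -> N0.N0=(alive,v0) N0.N1=(suspect,v1) N0.N2=(alive,v1) | N2.N0=(alive,v0) N2.N1=(suspect,v1) N2.N2=(dead,v1)
Op 7: gossip N2<->N0 -> N2.N0=(alive,v0) N2.N1=(suspect,v1) N2.N2=(dead,v1) | N0.N0=(alive,v0) N0.N1=(suspect,v1) N0.N2=(alive,v1)

Answer: N0=alive,0 N1=suspect,1 N2=dead,1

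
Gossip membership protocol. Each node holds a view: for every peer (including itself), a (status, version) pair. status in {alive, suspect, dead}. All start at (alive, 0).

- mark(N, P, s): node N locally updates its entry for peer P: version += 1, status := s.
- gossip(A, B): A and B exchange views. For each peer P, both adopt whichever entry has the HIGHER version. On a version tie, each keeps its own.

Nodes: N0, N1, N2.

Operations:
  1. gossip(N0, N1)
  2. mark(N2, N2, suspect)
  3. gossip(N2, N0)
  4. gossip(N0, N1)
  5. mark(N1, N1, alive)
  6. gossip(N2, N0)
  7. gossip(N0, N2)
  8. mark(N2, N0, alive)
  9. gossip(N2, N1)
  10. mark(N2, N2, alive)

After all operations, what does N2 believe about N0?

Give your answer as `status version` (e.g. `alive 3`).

Answer: alive 1

Derivation:
Op 1: gossip N0<->N1 -> N0.N0=(alive,v0) N0.N1=(alive,v0) N0.N2=(alive,v0) | N1.N0=(alive,v0) N1.N1=(alive,v0) N1.N2=(alive,v0)
Op 2: N2 marks N2=suspect -> (suspect,v1)
Op 3: gossip N2<->N0 -> N2.N0=(alive,v0) N2.N1=(alive,v0) N2.N2=(suspect,v1) | N0.N0=(alive,v0) N0.N1=(alive,v0) N0.N2=(suspect,v1)
Op 4: gossip N0<->N1 -> N0.N0=(alive,v0) N0.N1=(alive,v0) N0.N2=(suspect,v1) | N1.N0=(alive,v0) N1.N1=(alive,v0) N1.N2=(suspect,v1)
Op 5: N1 marks N1=alive -> (alive,v1)
Op 6: gossip N2<->N0 -> N2.N0=(alive,v0) N2.N1=(alive,v0) N2.N2=(suspect,v1) | N0.N0=(alive,v0) N0.N1=(alive,v0) N0.N2=(suspect,v1)
Op 7: gossip N0<->N2 -> N0.N0=(alive,v0) N0.N1=(alive,v0) N0.N2=(suspect,v1) | N2.N0=(alive,v0) N2.N1=(alive,v0) N2.N2=(suspect,v1)
Op 8: N2 marks N0=alive -> (alive,v1)
Op 9: gossip N2<->N1 -> N2.N0=(alive,v1) N2.N1=(alive,v1) N2.N2=(suspect,v1) | N1.N0=(alive,v1) N1.N1=(alive,v1) N1.N2=(suspect,v1)
Op 10: N2 marks N2=alive -> (alive,v2)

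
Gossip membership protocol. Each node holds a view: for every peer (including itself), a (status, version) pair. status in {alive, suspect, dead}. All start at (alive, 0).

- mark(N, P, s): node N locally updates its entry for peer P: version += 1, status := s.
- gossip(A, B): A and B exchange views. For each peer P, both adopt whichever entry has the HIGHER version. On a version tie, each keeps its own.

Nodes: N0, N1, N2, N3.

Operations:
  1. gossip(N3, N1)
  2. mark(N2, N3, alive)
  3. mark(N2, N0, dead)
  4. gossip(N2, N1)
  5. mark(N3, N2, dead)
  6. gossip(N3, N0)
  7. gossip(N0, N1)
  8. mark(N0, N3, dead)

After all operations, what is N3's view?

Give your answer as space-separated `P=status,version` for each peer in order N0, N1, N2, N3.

Answer: N0=alive,0 N1=alive,0 N2=dead,1 N3=alive,0

Derivation:
Op 1: gossip N3<->N1 -> N3.N0=(alive,v0) N3.N1=(alive,v0) N3.N2=(alive,v0) N3.N3=(alive,v0) | N1.N0=(alive,v0) N1.N1=(alive,v0) N1.N2=(alive,v0) N1.N3=(alive,v0)
Op 2: N2 marks N3=alive -> (alive,v1)
Op 3: N2 marks N0=dead -> (dead,v1)
Op 4: gossip N2<->N1 -> N2.N0=(dead,v1) N2.N1=(alive,v0) N2.N2=(alive,v0) N2.N3=(alive,v1) | N1.N0=(dead,v1) N1.N1=(alive,v0) N1.N2=(alive,v0) N1.N3=(alive,v1)
Op 5: N3 marks N2=dead -> (dead,v1)
Op 6: gossip N3<->N0 -> N3.N0=(alive,v0) N3.N1=(alive,v0) N3.N2=(dead,v1) N3.N3=(alive,v0) | N0.N0=(alive,v0) N0.N1=(alive,v0) N0.N2=(dead,v1) N0.N3=(alive,v0)
Op 7: gossip N0<->N1 -> N0.N0=(dead,v1) N0.N1=(alive,v0) N0.N2=(dead,v1) N0.N3=(alive,v1) | N1.N0=(dead,v1) N1.N1=(alive,v0) N1.N2=(dead,v1) N1.N3=(alive,v1)
Op 8: N0 marks N3=dead -> (dead,v2)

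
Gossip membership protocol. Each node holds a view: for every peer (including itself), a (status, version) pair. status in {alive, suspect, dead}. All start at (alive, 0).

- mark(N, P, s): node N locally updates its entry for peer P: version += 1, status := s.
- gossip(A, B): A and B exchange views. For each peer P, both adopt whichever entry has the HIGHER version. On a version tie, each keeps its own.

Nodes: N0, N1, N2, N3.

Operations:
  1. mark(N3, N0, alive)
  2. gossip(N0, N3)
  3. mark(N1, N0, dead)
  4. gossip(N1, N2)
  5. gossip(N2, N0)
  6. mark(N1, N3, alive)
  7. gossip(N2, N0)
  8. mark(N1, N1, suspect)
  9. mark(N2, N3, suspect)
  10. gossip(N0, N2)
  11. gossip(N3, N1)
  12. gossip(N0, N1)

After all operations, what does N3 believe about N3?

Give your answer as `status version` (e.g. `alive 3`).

Op 1: N3 marks N0=alive -> (alive,v1)
Op 2: gossip N0<->N3 -> N0.N0=(alive,v1) N0.N1=(alive,v0) N0.N2=(alive,v0) N0.N3=(alive,v0) | N3.N0=(alive,v1) N3.N1=(alive,v0) N3.N2=(alive,v0) N3.N3=(alive,v0)
Op 3: N1 marks N0=dead -> (dead,v1)
Op 4: gossip N1<->N2 -> N1.N0=(dead,v1) N1.N1=(alive,v0) N1.N2=(alive,v0) N1.N3=(alive,v0) | N2.N0=(dead,v1) N2.N1=(alive,v0) N2.N2=(alive,v0) N2.N3=(alive,v0)
Op 5: gossip N2<->N0 -> N2.N0=(dead,v1) N2.N1=(alive,v0) N2.N2=(alive,v0) N2.N3=(alive,v0) | N0.N0=(alive,v1) N0.N1=(alive,v0) N0.N2=(alive,v0) N0.N3=(alive,v0)
Op 6: N1 marks N3=alive -> (alive,v1)
Op 7: gossip N2<->N0 -> N2.N0=(dead,v1) N2.N1=(alive,v0) N2.N2=(alive,v0) N2.N3=(alive,v0) | N0.N0=(alive,v1) N0.N1=(alive,v0) N0.N2=(alive,v0) N0.N3=(alive,v0)
Op 8: N1 marks N1=suspect -> (suspect,v1)
Op 9: N2 marks N3=suspect -> (suspect,v1)
Op 10: gossip N0<->N2 -> N0.N0=(alive,v1) N0.N1=(alive,v0) N0.N2=(alive,v0) N0.N3=(suspect,v1) | N2.N0=(dead,v1) N2.N1=(alive,v0) N2.N2=(alive,v0) N2.N3=(suspect,v1)
Op 11: gossip N3<->N1 -> N3.N0=(alive,v1) N3.N1=(suspect,v1) N3.N2=(alive,v0) N3.N3=(alive,v1) | N1.N0=(dead,v1) N1.N1=(suspect,v1) N1.N2=(alive,v0) N1.N3=(alive,v1)
Op 12: gossip N0<->N1 -> N0.N0=(alive,v1) N0.N1=(suspect,v1) N0.N2=(alive,v0) N0.N3=(suspect,v1) | N1.N0=(dead,v1) N1.N1=(suspect,v1) N1.N2=(alive,v0) N1.N3=(alive,v1)

Answer: alive 1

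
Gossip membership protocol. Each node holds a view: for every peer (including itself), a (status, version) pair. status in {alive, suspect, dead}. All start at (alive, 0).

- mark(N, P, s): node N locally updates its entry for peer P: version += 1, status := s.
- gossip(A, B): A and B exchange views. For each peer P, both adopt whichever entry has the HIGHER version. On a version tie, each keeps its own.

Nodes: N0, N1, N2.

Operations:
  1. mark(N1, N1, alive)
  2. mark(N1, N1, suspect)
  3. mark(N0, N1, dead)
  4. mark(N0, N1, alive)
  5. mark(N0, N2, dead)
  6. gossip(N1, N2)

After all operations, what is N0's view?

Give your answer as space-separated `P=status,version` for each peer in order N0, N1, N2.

Op 1: N1 marks N1=alive -> (alive,v1)
Op 2: N1 marks N1=suspect -> (suspect,v2)
Op 3: N0 marks N1=dead -> (dead,v1)
Op 4: N0 marks N1=alive -> (alive,v2)
Op 5: N0 marks N2=dead -> (dead,v1)
Op 6: gossip N1<->N2 -> N1.N0=(alive,v0) N1.N1=(suspect,v2) N1.N2=(alive,v0) | N2.N0=(alive,v0) N2.N1=(suspect,v2) N2.N2=(alive,v0)

Answer: N0=alive,0 N1=alive,2 N2=dead,1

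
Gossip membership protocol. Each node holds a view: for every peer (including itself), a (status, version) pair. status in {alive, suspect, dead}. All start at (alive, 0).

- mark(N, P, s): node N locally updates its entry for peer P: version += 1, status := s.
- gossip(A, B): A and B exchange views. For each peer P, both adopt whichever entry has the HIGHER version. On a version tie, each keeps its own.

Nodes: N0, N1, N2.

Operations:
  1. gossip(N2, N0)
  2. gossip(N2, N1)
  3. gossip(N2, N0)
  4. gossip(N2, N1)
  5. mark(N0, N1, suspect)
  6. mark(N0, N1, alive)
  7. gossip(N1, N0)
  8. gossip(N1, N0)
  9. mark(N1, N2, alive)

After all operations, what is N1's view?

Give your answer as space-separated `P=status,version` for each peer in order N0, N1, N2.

Answer: N0=alive,0 N1=alive,2 N2=alive,1

Derivation:
Op 1: gossip N2<->N0 -> N2.N0=(alive,v0) N2.N1=(alive,v0) N2.N2=(alive,v0) | N0.N0=(alive,v0) N0.N1=(alive,v0) N0.N2=(alive,v0)
Op 2: gossip N2<->N1 -> N2.N0=(alive,v0) N2.N1=(alive,v0) N2.N2=(alive,v0) | N1.N0=(alive,v0) N1.N1=(alive,v0) N1.N2=(alive,v0)
Op 3: gossip N2<->N0 -> N2.N0=(alive,v0) N2.N1=(alive,v0) N2.N2=(alive,v0) | N0.N0=(alive,v0) N0.N1=(alive,v0) N0.N2=(alive,v0)
Op 4: gossip N2<->N1 -> N2.N0=(alive,v0) N2.N1=(alive,v0) N2.N2=(alive,v0) | N1.N0=(alive,v0) N1.N1=(alive,v0) N1.N2=(alive,v0)
Op 5: N0 marks N1=suspect -> (suspect,v1)
Op 6: N0 marks N1=alive -> (alive,v2)
Op 7: gossip N1<->N0 -> N1.N0=(alive,v0) N1.N1=(alive,v2) N1.N2=(alive,v0) | N0.N0=(alive,v0) N0.N1=(alive,v2) N0.N2=(alive,v0)
Op 8: gossip N1<->N0 -> N1.N0=(alive,v0) N1.N1=(alive,v2) N1.N2=(alive,v0) | N0.N0=(alive,v0) N0.N1=(alive,v2) N0.N2=(alive,v0)
Op 9: N1 marks N2=alive -> (alive,v1)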